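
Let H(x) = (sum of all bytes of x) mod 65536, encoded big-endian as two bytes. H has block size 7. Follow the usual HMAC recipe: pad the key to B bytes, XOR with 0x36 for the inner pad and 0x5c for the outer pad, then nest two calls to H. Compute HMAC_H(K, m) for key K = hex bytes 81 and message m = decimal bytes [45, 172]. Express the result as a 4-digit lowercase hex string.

03db

Key hex bytes 81 is 1 byte ≤ B = 7; zero-pad to 7 bytes: K' = 81 00 00 00 00 00 00.
K' ⊕ ipad = b7 36 36 36 36 36 36.  K' ⊕ opad = dd 5c 5c 5c 5c 5c 5c.
Inner input = (K'⊕ipad) ∥ m = b7 36 36 36 36 36 36 ∥ 2d ac.
Inner hash: sum = 183+54+54+54+54+54+54+45+172 = 724 → 02 d4.
Outer input = (K'⊕opad) ∥ inner = dd 5c 5c 5c 5c 5c 5c ∥ 02 d4.
Outer hash (tag): sum = 221+92+92+92+92+92+92+2+212 = 987 → 03 db.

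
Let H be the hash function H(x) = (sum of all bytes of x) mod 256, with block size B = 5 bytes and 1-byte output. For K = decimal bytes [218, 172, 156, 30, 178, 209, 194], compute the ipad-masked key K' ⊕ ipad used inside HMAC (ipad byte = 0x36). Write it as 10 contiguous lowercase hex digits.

b336363636

Key decimal bytes [218, 172, 156, 30, 178, 209, 194] = da ac 9c 1e b2 d1 c2 is 7 bytes > B = 5, so hash it first: H(key) = 85, then zero-pad to 5 bytes: K' = 85 00 00 00 00.
XOR each byte with 0x36: 85⊕36=b3, 00⊕36=36, 00⊕36=36, 00⊕36=36, 00⊕36=36.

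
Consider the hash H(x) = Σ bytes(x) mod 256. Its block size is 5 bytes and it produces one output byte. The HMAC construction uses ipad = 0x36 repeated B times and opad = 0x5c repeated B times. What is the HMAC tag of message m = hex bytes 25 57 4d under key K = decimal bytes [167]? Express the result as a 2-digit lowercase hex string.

9d

Key decimal bytes [167] = a7 is 1 byte ≤ B = 5; zero-pad to 5 bytes: K' = a7 00 00 00 00.
K' ⊕ ipad = 91 36 36 36 36.  K' ⊕ opad = fb 5c 5c 5c 5c.
Inner input = (K'⊕ipad) ∥ m = 91 36 36 36 36 ∥ 25 57 4d.
Inner hash: sum = 145+54+54+54+54+37+87+77 = 562; mod 256 = 50 → 32.
Outer input = (K'⊕opad) ∥ inner = fb 5c 5c 5c 5c ∥ 32.
Outer hash (tag): sum = 251+92+92+92+92+50 = 669; mod 256 = 157 → 9d.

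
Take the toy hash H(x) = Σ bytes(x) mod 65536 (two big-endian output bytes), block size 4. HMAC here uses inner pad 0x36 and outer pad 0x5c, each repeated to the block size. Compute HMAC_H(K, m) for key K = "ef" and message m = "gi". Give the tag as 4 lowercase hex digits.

020b

Key "ef" = 65 66 is 2 bytes ≤ B = 4; zero-pad to 4 bytes: K' = 65 66 00 00.
K' ⊕ ipad = 53 50 36 36.  K' ⊕ opad = 39 3a 5c 5c.
Inner input = (K'⊕ipad) ∥ m = 53 50 36 36 ∥ 67 69.
Inner hash: sum = 83+80+54+54+103+105 = 479 → 01 df.
Outer input = (K'⊕opad) ∥ inner = 39 3a 5c 5c ∥ 01 df.
Outer hash (tag): sum = 57+58+92+92+1+223 = 523 → 02 0b.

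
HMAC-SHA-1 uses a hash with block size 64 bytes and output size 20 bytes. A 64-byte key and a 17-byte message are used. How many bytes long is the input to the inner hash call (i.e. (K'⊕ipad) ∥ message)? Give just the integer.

81

Key is 64 ≤ 64 bytes, zero-padded: |K'| = 64.
Inner input = (K'⊕ipad) ∥ m → 64 + 17 = 81 bytes.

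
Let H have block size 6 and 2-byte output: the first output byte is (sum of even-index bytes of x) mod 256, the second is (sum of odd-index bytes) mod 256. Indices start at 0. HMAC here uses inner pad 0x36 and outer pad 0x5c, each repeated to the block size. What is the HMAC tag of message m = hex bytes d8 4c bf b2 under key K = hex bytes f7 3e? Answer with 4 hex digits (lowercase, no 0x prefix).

278c

Key hex bytes f7 3e is 2 bytes ≤ B = 6; zero-pad to 6 bytes: K' = f7 3e 00 00 00 00.
K' ⊕ ipad = c1 08 36 36 36 36.  K' ⊕ opad = ab 62 5c 5c 5c 5c.
Inner input = (K'⊕ipad) ∥ m = c1 08 36 36 36 36 ∥ d8 4c bf b2.
Inner hash: even-index sum = 708 mod 256 = 196; odd-index sum = 370 mod 256 = 114 → c4 72.
Outer input = (K'⊕opad) ∥ inner = ab 62 5c 5c 5c 5c ∥ c4 72.
Outer hash (tag): even-index sum = 551 mod 256 = 39; odd-index sum = 396 mod 256 = 140 → 27 8c.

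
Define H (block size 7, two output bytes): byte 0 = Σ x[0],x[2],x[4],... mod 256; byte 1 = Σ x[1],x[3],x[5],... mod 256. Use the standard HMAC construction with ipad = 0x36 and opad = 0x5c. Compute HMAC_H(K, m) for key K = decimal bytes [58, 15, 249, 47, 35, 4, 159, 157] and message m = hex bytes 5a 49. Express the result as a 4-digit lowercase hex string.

Key decimal bytes [58, 15, 249, 47, 35, 4, 159, 157] = 3a 0f f9 2f 23 04 9f 9d is 8 bytes > B = 7, so hash it first: H(key) = f5 df, then zero-pad to 7 bytes: K' = f5 df 00 00 00 00 00.
K' ⊕ ipad = c3 e9 36 36 36 36 36.  K' ⊕ opad = a9 83 5c 5c 5c 5c 5c.
Inner input = (K'⊕ipad) ∥ m = c3 e9 36 36 36 36 36 ∥ 5a 49.
Inner hash: even-index sum = 430 mod 256 = 174; odd-index sum = 431 mod 256 = 175 → ae af.
Outer input = (K'⊕opad) ∥ inner = a9 83 5c 5c 5c 5c 5c ∥ ae af.
Outer hash (tag): even-index sum = 620 mod 256 = 108; odd-index sum = 489 mod 256 = 233 → 6c e9.

6ce9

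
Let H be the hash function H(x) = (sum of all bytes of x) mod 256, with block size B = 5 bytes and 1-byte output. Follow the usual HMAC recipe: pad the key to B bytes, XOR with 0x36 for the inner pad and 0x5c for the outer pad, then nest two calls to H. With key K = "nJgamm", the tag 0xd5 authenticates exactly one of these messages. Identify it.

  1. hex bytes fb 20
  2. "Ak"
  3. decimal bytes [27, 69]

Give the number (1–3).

Key "nJgamm" = 6e 4a 67 61 6d 6d is 6 bytes > B = 5, so hash it first: H(key) = 5a, then zero-pad to 5 bytes: K' = 5a 00 00 00 00.
K' ⊕ ipad = 6c 36 36 36 36; K' ⊕ opad = 06 5c 5c 5c 5c.
m1: inner = H(6c 36 36 36 36 fb 20) = 5f; tag = H(06 5c 5c 5c 5c 5f) = d5 ← matches
m2: inner = H(6c 36 36 36 36 41 6b) = f0; tag = H(06 5c 5c 5c 5c f0) = 66
m3: inner = H(6c 36 36 36 36 1b 45) = a4; tag = H(06 5c 5c 5c 5c a4) = 1a

1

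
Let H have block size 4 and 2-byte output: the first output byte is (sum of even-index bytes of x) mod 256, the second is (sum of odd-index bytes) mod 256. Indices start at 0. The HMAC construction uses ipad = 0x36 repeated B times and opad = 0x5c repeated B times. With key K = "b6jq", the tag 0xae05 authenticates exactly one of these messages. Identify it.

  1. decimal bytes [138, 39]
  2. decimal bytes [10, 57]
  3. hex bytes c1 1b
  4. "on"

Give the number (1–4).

Key "b6jq" = 62 36 6a 71 is exactly B = 4 bytes: K' = 62 36 6a 71.
K' ⊕ ipad = 54 00 5c 47; K' ⊕ opad = 3e 6a 36 2d.
m1: inner = H(54 00 5c 47 8a 27) = 3a 6e; tag = H(3e 6a 36 2d 3a 6e) = ae05 ← matches
m2: inner = H(54 00 5c 47 0a 39) = ba 80; tag = H(3e 6a 36 2d ba 80) = 2e17
m3: inner = H(54 00 5c 47 c1 1b) = 71 62; tag = H(3e 6a 36 2d 71 62) = e5f9
m4: inner = H(54 00 5c 47 6f 6e) = 1f b5; tag = H(3e 6a 36 2d 1f b5) = 934c

1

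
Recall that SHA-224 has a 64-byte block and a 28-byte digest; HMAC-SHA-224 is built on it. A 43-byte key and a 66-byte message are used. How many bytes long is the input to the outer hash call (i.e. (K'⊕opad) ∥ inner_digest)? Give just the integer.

92

Key is 43 ≤ 64 bytes, zero-padded: |K'| = 64.
Outer input = (K'⊕opad) ∥ H(inner) → 64 + 28 = 92 bytes.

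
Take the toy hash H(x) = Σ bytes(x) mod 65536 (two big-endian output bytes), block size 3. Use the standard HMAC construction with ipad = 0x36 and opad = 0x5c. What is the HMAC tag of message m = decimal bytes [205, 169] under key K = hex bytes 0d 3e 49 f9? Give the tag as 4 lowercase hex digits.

022a

Key hex bytes 0d 3e 49 f9 is 4 bytes > B = 3, so hash it first: H(key) = 01 8d, then zero-pad to 3 bytes: K' = 01 8d 00.
K' ⊕ ipad = 37 bb 36.  K' ⊕ opad = 5d d1 5c.
Inner input = (K'⊕ipad) ∥ m = 37 bb 36 ∥ cd a9.
Inner hash: sum = 55+187+54+205+169 = 670 → 02 9e.
Outer input = (K'⊕opad) ∥ inner = 5d d1 5c ∥ 02 9e.
Outer hash (tag): sum = 93+209+92+2+158 = 554 → 02 2a.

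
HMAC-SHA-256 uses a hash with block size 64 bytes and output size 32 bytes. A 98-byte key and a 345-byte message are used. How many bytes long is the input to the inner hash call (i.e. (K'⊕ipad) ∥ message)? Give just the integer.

Key is 98 > 64 bytes, so it is hashed to 32 bytes then zero-padded to 64: |K'| = 64.
Inner input = (K'⊕ipad) ∥ m → 64 + 345 = 409 bytes.

409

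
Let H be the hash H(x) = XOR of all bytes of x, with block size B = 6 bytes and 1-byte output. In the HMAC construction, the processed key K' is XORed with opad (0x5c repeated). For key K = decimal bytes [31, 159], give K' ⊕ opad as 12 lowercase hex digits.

Key decimal bytes [31, 159] = 1f 9f is 2 bytes ≤ B = 6; zero-pad to 6 bytes: K' = 1f 9f 00 00 00 00.
XOR each byte with 0x5c: 1f⊕5c=43, 9f⊕5c=c3, 00⊕5c=5c, 00⊕5c=5c, 00⊕5c=5c, 00⊕5c=5c.

43c35c5c5c5c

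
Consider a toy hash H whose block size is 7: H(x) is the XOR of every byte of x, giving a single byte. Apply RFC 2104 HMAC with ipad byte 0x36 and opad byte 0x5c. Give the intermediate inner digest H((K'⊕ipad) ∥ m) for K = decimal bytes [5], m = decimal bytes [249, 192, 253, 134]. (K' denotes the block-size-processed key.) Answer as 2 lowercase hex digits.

71

Key decimal bytes [5] = 05 is 1 byte ≤ B = 7; zero-pad to 7 bytes: K' = 05 00 00 00 00 00 00.
K' ⊕ ipad = 33 36 36 36 36 36 36.
Inner input = 33 36 36 36 36 36 36 ∥ f9 c0 fd 86.
Inner hash: XOR 33⊕36⊕36⊕36⊕36⊕36⊕36⊕f9⊕c0⊕fd⊕86 = 71.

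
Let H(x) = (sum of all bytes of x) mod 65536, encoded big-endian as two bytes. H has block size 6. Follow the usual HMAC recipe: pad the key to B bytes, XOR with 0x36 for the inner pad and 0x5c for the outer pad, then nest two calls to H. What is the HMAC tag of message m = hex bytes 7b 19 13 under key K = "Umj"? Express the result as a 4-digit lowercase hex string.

01e9

Key "Umj" = 55 6d 6a is 3 bytes ≤ B = 6; zero-pad to 6 bytes: K' = 55 6d 6a 00 00 00.
K' ⊕ ipad = 63 5b 5c 36 36 36.  K' ⊕ opad = 09 31 36 5c 5c 5c.
Inner input = (K'⊕ipad) ∥ m = 63 5b 5c 36 36 36 ∥ 7b 19 13.
Inner hash: sum = 99+91+92+54+54+54+123+25+19 = 611 → 02 63.
Outer input = (K'⊕opad) ∥ inner = 09 31 36 5c 5c 5c ∥ 02 63.
Outer hash (tag): sum = 9+49+54+92+92+92+2+99 = 489 → 01 e9.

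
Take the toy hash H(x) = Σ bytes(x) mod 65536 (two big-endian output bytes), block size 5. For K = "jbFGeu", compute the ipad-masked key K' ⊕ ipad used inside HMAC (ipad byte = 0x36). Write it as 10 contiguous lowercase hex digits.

3405363636

Key "jbFGeu" = 6a 62 46 47 65 75 is 6 bytes > B = 5, so hash it first: H(key) = 02 33, then zero-pad to 5 bytes: K' = 02 33 00 00 00.
XOR each byte with 0x36: 02⊕36=34, 33⊕36=05, 00⊕36=36, 00⊕36=36, 00⊕36=36.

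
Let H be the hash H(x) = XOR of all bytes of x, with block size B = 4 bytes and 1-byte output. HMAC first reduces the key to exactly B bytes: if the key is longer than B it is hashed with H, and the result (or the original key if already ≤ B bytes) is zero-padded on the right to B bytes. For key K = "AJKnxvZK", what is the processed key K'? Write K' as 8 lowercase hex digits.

|K| = 8 > B = 4, so first hash the key.
H(K): XOR 41⊕4a⊕4b⊕6e⊕78⊕76⊕5a⊕4b = 31.
Zero-pad H(K) = 31 to 4 bytes: K' = 31 00 00 00.

31000000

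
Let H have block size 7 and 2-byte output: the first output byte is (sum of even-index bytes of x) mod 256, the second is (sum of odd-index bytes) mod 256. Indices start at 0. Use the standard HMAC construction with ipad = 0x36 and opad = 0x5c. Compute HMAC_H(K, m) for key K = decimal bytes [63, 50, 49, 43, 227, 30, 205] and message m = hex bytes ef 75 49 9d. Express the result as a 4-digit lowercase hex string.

a119

Key decimal bytes [63, 50, 49, 43, 227, 30, 205] = 3f 32 31 2b e3 1e cd is exactly B = 7 bytes: K' = 3f 32 31 2b e3 1e cd.
K' ⊕ ipad = 09 04 07 1d d5 28 fb.  K' ⊕ opad = 63 6e 6d 77 bf 42 91.
Inner input = (K'⊕ipad) ∥ m = 09 04 07 1d d5 28 fb ∥ ef 75 49 9d.
Inner hash: even-index sum = 754 mod 256 = 242; odd-index sum = 385 mod 256 = 129 → f2 81.
Outer input = (K'⊕opad) ∥ inner = 63 6e 6d 77 bf 42 91 ∥ f2 81.
Outer hash (tag): even-index sum = 673 mod 256 = 161; odd-index sum = 537 mod 256 = 25 → a1 19.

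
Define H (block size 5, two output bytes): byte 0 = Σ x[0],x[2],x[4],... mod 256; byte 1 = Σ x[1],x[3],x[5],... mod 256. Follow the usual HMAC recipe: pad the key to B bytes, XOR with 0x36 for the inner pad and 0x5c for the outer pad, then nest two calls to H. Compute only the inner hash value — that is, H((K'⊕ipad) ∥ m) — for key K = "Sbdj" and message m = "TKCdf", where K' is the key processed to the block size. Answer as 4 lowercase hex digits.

Key "Sbdj" = 53 62 64 6a is 4 bytes ≤ B = 5; zero-pad to 5 bytes: K' = 53 62 64 6a 00.
K' ⊕ ipad = 65 54 52 5c 36.
Inner input = 65 54 52 5c 36 ∥ 54 4b 43 64 66.
Inner hash: even-index sum = 412 mod 256 = 156; odd-index sum = 429 mod 256 = 173 → 9c ad.

9cad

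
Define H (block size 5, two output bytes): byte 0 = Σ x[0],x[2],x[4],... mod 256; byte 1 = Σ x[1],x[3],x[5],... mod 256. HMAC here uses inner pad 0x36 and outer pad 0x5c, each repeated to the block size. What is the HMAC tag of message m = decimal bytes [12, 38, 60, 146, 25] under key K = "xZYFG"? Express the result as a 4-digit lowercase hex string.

Key "xZYFG" = 78 5a 59 46 47 is exactly B = 5 bytes: K' = 78 5a 59 46 47.
K' ⊕ ipad = 4e 6c 6f 70 71.  K' ⊕ opad = 24 06 05 1a 1b.
Inner input = (K'⊕ipad) ∥ m = 4e 6c 6f 70 71 ∥ 0c 26 3c 92 19.
Inner hash: even-index sum = 486 mod 256 = 230; odd-index sum = 317 mod 256 = 61 → e6 3d.
Outer input = (K'⊕opad) ∥ inner = 24 06 05 1a 1b ∥ e6 3d.
Outer hash (tag): even-index sum = 129 mod 256 = 129; odd-index sum = 262 mod 256 = 6 → 81 06.

8106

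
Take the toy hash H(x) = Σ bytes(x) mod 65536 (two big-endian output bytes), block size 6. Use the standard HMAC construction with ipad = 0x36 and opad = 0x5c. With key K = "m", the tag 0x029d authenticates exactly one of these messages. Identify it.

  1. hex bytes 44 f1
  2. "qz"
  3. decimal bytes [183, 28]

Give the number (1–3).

1

Key "m" = 6d is 1 byte ≤ B = 6; zero-pad to 6 bytes: K' = 6d 00 00 00 00 00.
K' ⊕ ipad = 5b 36 36 36 36 36; K' ⊕ opad = 31 5c 5c 5c 5c 5c.
m1: inner = H(5b 36 36 36 36 36 44 f1) = 02 9e; tag = H(31 5c 5c 5c 5c 5c 02 9e) = 029d ← matches
m2: inner = H(5b 36 36 36 36 36 71 7a) = 02 54; tag = H(31 5c 5c 5c 5c 5c 02 54) = 0253
m3: inner = H(5b 36 36 36 36 36 b7 1c) = 02 3c; tag = H(31 5c 5c 5c 5c 5c 02 3c) = 023b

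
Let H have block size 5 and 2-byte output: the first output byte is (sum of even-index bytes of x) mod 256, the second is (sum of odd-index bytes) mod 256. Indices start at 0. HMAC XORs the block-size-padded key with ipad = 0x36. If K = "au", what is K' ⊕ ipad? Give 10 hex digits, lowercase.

Key "au" = 61 75 is 2 bytes ≤ B = 5; zero-pad to 5 bytes: K' = 61 75 00 00 00.
XOR each byte with 0x36: 61⊕36=57, 75⊕36=43, 00⊕36=36, 00⊕36=36, 00⊕36=36.

5743363636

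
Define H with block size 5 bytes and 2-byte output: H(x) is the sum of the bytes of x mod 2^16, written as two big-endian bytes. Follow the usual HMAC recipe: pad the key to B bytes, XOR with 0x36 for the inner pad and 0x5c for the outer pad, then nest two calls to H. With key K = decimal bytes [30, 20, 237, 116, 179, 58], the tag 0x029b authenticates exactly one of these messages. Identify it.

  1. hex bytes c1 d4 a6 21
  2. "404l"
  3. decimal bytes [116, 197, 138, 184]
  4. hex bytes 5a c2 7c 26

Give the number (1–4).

Key decimal bytes [30, 20, 237, 116, 179, 58] = 1e 14 ed 74 b3 3a is 6 bytes > B = 5, so hash it first: H(key) = 02 80, then zero-pad to 5 bytes: K' = 02 80 00 00 00.
K' ⊕ ipad = 34 b6 36 36 36; K' ⊕ opad = 5e dc 5c 5c 5c.
m1: inner = H(34 b6 36 36 36 c1 d4 a6 21) = 03 e8; tag = H(5e dc 5c 5c 5c 03 e8) = 0339
m2: inner = H(34 b6 36 36 36 34 30 34 6c) = 02 90; tag = H(5e dc 5c 5c 5c 02 90) = 02e0
m3: inner = H(34 b6 36 36 36 74 c5 8a b8) = 04 07; tag = H(5e dc 5c 5c 5c 04 07) = 0259
m4: inner = H(34 b6 36 36 36 5a c2 7c 26) = 03 4a; tag = H(5e dc 5c 5c 5c 03 4a) = 029b ← matches

4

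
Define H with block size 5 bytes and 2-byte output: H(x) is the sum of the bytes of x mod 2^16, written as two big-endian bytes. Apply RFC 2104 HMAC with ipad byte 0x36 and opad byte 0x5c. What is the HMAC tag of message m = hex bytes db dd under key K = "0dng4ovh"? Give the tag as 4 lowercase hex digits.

Key "0dng4ovh" = 30 64 6e 67 34 6f 76 68 is 8 bytes > B = 5, so hash it first: H(key) = 02 ea, then zero-pad to 5 bytes: K' = 02 ea 00 00 00.
K' ⊕ ipad = 34 dc 36 36 36.  K' ⊕ opad = 5e b6 5c 5c 5c.
Inner input = (K'⊕ipad) ∥ m = 34 dc 36 36 36 ∥ db dd.
Inner hash: sum = 52+220+54+54+54+219+221 = 874 → 03 6a.
Outer input = (K'⊕opad) ∥ inner = 5e b6 5c 5c 5c ∥ 03 6a.
Outer hash (tag): sum = 94+182+92+92+92+3+106 = 661 → 02 95.

0295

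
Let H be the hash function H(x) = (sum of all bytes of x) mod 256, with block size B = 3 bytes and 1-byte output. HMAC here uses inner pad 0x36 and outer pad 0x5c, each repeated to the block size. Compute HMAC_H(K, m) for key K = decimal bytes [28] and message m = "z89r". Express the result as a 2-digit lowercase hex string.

Key decimal bytes [28] = 1c is 1 byte ≤ B = 3; zero-pad to 3 bytes: K' = 1c 00 00.
K' ⊕ ipad = 2a 36 36.  K' ⊕ opad = 40 5c 5c.
Inner input = (K'⊕ipad) ∥ m = 2a 36 36 ∥ 7a 38 39 72.
Inner hash: sum = 42+54+54+122+56+57+114 = 499; mod 256 = 243 → f3.
Outer input = (K'⊕opad) ∥ inner = 40 5c 5c ∥ f3.
Outer hash (tag): sum = 64+92+92+243 = 491; mod 256 = 235 → eb.

eb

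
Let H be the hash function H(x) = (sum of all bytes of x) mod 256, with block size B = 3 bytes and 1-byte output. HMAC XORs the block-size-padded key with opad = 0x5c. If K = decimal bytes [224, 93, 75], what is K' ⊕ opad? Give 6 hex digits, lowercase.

Key decimal bytes [224, 93, 75] = e0 5d 4b is exactly B = 3 bytes: K' = e0 5d 4b.
XOR each byte with 0x5c: e0⊕5c=bc, 5d⊕5c=01, 4b⊕5c=17.

bc0117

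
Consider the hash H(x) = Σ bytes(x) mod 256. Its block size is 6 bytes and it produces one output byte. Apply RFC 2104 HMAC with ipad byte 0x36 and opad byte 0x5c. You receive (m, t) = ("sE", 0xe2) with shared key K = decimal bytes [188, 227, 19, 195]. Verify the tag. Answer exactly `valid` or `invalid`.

valid

Key decimal bytes [188, 227, 19, 195] = bc e3 13 c3 is 4 bytes ≤ B = 6; zero-pad to 6 bytes: K' = bc e3 13 c3 00 00.
K' ⊕ ipad = 8a d5 25 f5 36 36; K' ⊕ opad = e0 bf 4f 9f 5c 5c.
Inner hash: sum = 138+213+37+245+54+54+115+69 = 925; mod 256 = 157 → 9d.
Outer hash (recomputed tag): sum = 224+191+79+159+92+92+157 = 994; mod 256 = 226 → e2.
Recomputed tag = e2; claimed = e2 → match.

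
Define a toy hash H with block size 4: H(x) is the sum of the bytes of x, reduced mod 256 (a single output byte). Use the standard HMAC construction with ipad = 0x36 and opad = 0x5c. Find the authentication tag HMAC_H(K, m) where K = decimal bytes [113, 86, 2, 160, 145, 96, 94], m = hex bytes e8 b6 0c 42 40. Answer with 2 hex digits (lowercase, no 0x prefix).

54

Key decimal bytes [113, 86, 2, 160, 145, 96, 94] = 71 56 02 a0 91 60 5e is 7 bytes > B = 4, so hash it first: H(key) = b8, then zero-pad to 4 bytes: K' = b8 00 00 00.
K' ⊕ ipad = 8e 36 36 36.  K' ⊕ opad = e4 5c 5c 5c.
Inner input = (K'⊕ipad) ∥ m = 8e 36 36 36 ∥ e8 b6 0c 42 40.
Inner hash: sum = 142+54+54+54+232+182+12+66+64 = 860; mod 256 = 92 → 5c.
Outer input = (K'⊕opad) ∥ inner = e4 5c 5c 5c ∥ 5c.
Outer hash (tag): sum = 228+92+92+92+92 = 596; mod 256 = 84 → 54.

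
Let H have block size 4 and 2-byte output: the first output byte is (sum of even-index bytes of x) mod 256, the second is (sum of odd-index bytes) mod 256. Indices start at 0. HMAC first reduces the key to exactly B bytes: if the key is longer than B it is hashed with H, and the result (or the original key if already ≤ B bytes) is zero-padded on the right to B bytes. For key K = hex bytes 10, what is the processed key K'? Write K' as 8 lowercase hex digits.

Key hex bytes 10 is 1 byte ≤ B = 4; zero-pad to 4 bytes: K' = 10 00 00 00.

10000000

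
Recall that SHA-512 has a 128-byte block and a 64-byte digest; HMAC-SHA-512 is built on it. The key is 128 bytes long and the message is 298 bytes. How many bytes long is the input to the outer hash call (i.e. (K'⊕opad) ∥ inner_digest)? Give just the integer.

Key is 128 ≤ 128 bytes, zero-padded: |K'| = 128.
Outer input = (K'⊕opad) ∥ H(inner) → 128 + 64 = 192 bytes.

192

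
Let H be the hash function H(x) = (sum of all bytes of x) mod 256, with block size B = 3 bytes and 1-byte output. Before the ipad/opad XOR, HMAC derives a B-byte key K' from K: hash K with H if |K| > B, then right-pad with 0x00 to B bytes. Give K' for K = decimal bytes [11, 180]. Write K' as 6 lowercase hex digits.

0bb400

Key decimal bytes [11, 180] = 0b b4 is 2 bytes ≤ B = 3; zero-pad to 3 bytes: K' = 0b b4 00.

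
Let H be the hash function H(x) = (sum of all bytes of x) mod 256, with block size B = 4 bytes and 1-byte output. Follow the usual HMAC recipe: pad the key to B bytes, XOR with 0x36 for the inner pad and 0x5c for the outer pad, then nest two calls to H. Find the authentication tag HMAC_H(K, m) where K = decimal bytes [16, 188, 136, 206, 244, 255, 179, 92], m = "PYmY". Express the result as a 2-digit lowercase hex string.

Key decimal bytes [16, 188, 136, 206, 244, 255, 179, 92] = 10 bc 88 ce f4 ff b3 5c is 8 bytes > B = 4, so hash it first: H(key) = 24, then zero-pad to 4 bytes: K' = 24 00 00 00.
K' ⊕ ipad = 12 36 36 36.  K' ⊕ opad = 78 5c 5c 5c.
Inner input = (K'⊕ipad) ∥ m = 12 36 36 36 ∥ 50 59 6d 59.
Inner hash: sum = 18+54+54+54+80+89+109+89 = 547; mod 256 = 35 → 23.
Outer input = (K'⊕opad) ∥ inner = 78 5c 5c 5c ∥ 23.
Outer hash (tag): sum = 120+92+92+92+35 = 431; mod 256 = 175 → af.

af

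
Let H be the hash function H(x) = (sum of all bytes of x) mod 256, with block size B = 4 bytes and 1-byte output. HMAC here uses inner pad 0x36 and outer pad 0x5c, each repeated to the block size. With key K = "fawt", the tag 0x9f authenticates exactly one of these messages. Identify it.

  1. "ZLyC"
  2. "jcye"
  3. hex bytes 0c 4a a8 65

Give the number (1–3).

Key "fawt" = 66 61 77 74 is exactly B = 4 bytes: K' = 66 61 77 74.
K' ⊕ ipad = 50 57 41 42; K' ⊕ opad = 3a 3d 2b 28.
m1: inner = H(50 57 41 42 5a 4c 79 43) = 8c; tag = H(3a 3d 2b 28 8c) = 56
m2: inner = H(50 57 41 42 6a 63 79 65) = d5; tag = H(3a 3d 2b 28 d5) = 9f ← matches
m3: inner = H(50 57 41 42 0c 4a a8 65) = 8d; tag = H(3a 3d 2b 28 8d) = 57

2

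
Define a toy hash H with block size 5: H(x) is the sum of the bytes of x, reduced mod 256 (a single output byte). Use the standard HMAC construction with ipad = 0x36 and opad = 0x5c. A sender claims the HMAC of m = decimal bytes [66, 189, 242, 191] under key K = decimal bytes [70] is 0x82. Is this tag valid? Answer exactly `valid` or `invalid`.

valid

Key decimal bytes [70] = 46 is 1 byte ≤ B = 5; zero-pad to 5 bytes: K' = 46 00 00 00 00.
K' ⊕ ipad = 70 36 36 36 36; K' ⊕ opad = 1a 5c 5c 5c 5c.
Inner hash: sum = 112+54+54+54+54+66+189+242+191 = 1016; mod 256 = 248 → f8.
Outer hash (recomputed tag): sum = 26+92+92+92+92+248 = 642; mod 256 = 130 → 82.
Recomputed tag = 82; claimed = 82 → match.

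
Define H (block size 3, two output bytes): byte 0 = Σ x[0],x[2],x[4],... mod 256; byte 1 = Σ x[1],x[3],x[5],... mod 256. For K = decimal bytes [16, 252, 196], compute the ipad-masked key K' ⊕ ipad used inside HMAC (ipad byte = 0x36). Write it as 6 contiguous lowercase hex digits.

Key decimal bytes [16, 252, 196] = 10 fc c4 is exactly B = 3 bytes: K' = 10 fc c4.
XOR each byte with 0x36: 10⊕36=26, fc⊕36=ca, c4⊕36=f2.

26caf2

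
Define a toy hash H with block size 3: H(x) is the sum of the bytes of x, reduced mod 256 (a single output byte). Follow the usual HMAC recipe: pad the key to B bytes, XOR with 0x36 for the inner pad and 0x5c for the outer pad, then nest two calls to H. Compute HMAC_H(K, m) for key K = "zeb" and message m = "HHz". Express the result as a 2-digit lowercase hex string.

9a

Key "zeb" = 7a 65 62 is exactly B = 3 bytes: K' = 7a 65 62.
K' ⊕ ipad = 4c 53 54.  K' ⊕ opad = 26 39 3e.
Inner input = (K'⊕ipad) ∥ m = 4c 53 54 ∥ 48 48 7a.
Inner hash: sum = 76+83+84+72+72+122 = 509; mod 256 = 253 → fd.
Outer input = (K'⊕opad) ∥ inner = 26 39 3e ∥ fd.
Outer hash (tag): sum = 38+57+62+253 = 410; mod 256 = 154 → 9a.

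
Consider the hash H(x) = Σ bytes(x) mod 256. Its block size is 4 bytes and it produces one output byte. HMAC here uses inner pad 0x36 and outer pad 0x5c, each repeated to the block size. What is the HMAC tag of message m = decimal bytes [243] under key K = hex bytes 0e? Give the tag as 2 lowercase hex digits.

33

Key hex bytes 0e is 1 byte ≤ B = 4; zero-pad to 4 bytes: K' = 0e 00 00 00.
K' ⊕ ipad = 38 36 36 36.  K' ⊕ opad = 52 5c 5c 5c.
Inner input = (K'⊕ipad) ∥ m = 38 36 36 36 ∥ f3.
Inner hash: sum = 56+54+54+54+243 = 461; mod 256 = 205 → cd.
Outer input = (K'⊕opad) ∥ inner = 52 5c 5c 5c ∥ cd.
Outer hash (tag): sum = 82+92+92+92+205 = 563; mod 256 = 51 → 33.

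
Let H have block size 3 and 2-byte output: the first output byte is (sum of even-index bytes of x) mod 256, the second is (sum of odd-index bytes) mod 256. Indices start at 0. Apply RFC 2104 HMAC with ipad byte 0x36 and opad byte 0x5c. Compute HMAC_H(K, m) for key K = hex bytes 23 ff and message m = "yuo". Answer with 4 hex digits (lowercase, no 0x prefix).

8c63

Key hex bytes 23 ff is 2 bytes ≤ B = 3; zero-pad to 3 bytes: K' = 23 ff 00.
K' ⊕ ipad = 15 c9 36.  K' ⊕ opad = 7f a3 5c.
Inner input = (K'⊕ipad) ∥ m = 15 c9 36 ∥ 79 75 6f.
Inner hash: even-index sum = 192 mod 256 = 192; odd-index sum = 433 mod 256 = 177 → c0 b1.
Outer input = (K'⊕opad) ∥ inner = 7f a3 5c ∥ c0 b1.
Outer hash (tag): even-index sum = 396 mod 256 = 140; odd-index sum = 355 mod 256 = 99 → 8c 63.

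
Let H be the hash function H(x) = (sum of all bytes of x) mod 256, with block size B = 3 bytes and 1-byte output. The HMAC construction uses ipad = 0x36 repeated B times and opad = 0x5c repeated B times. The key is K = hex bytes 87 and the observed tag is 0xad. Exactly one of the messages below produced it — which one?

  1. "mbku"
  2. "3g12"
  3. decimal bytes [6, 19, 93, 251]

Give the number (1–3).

Key hex bytes 87 is 1 byte ≤ B = 3; zero-pad to 3 bytes: K' = 87 00 00.
K' ⊕ ipad = b1 36 36; K' ⊕ opad = db 5c 5c.
m1: inner = H(b1 36 36 6d 62 6b 75) = cc; tag = H(db 5c 5c cc) = 5f
m2: inner = H(b1 36 36 33 67 31 32) = 1a; tag = H(db 5c 5c 1a) = ad ← matches
m3: inner = H(b1 36 36 06 13 5d fb) = 8e; tag = H(db 5c 5c 8e) = 21

2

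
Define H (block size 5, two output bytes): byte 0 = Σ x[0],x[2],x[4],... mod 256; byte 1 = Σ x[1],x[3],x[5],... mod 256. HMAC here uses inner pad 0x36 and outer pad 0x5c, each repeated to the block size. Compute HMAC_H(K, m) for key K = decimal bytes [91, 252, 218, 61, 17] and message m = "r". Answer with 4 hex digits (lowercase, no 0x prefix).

Key decimal bytes [91, 252, 218, 61, 17] = 5b fc da 3d 11 is exactly B = 5 bytes: K' = 5b fc da 3d 11.
K' ⊕ ipad = 6d ca ec 0b 27.  K' ⊕ opad = 07 a0 86 61 4d.
Inner input = (K'⊕ipad) ∥ m = 6d ca ec 0b 27 ∥ 72.
Inner hash: even-index sum = 384 mod 256 = 128; odd-index sum = 327 mod 256 = 71 → 80 47.
Outer input = (K'⊕opad) ∥ inner = 07 a0 86 61 4d ∥ 80 47.
Outer hash (tag): even-index sum = 289 mod 256 = 33; odd-index sum = 385 mod 256 = 129 → 21 81.

2181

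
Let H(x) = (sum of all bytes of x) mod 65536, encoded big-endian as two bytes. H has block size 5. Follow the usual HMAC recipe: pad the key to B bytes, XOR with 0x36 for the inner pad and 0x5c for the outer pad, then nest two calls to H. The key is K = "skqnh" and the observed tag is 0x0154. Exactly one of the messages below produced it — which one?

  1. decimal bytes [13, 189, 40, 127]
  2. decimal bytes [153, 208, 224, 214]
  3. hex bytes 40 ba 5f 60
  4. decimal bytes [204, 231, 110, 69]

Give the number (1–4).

Key "skqnh" = 73 6b 71 6e 68 is exactly B = 5 bytes: K' = 73 6b 71 6e 68.
K' ⊕ ipad = 45 5d 47 58 5e; K' ⊕ opad = 2f 37 2d 32 34.
m1: inner = H(45 5d 47 58 5e 0d bd 28 7f) = 03 10; tag = H(2f 37 2d 32 34 03 10) = 010c
m2: inner = H(45 5d 47 58 5e 99 d0 e0 d6) = 04 be; tag = H(2f 37 2d 32 34 04 be) = 01bb
m3: inner = H(45 5d 47 58 5e 40 ba 5f 60) = 03 58; tag = H(2f 37 2d 32 34 03 58) = 0154 ← matches
m4: inner = H(45 5d 47 58 5e cc e7 6e 45) = 04 05; tag = H(2f 37 2d 32 34 04 05) = 0102

3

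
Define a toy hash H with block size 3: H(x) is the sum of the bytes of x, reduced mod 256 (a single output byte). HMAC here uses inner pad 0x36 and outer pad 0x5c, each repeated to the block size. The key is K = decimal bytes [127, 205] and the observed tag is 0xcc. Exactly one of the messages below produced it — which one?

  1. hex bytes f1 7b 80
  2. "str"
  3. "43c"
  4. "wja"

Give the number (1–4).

4

Key decimal bytes [127, 205] = 7f cd is 2 bytes ≤ B = 3; zero-pad to 3 bytes: K' = 7f cd 00.
K' ⊕ ipad = 49 fb 36; K' ⊕ opad = 23 91 5c.
m1: inner = H(49 fb 36 f1 7b 80) = 66; tag = H(23 91 5c 66) = 76
m2: inner = H(49 fb 36 73 74 72) = d3; tag = H(23 91 5c d3) = e3
m3: inner = H(49 fb 36 34 33 63) = 44; tag = H(23 91 5c 44) = 54
m4: inner = H(49 fb 36 77 6a 61) = bc; tag = H(23 91 5c bc) = cc ← matches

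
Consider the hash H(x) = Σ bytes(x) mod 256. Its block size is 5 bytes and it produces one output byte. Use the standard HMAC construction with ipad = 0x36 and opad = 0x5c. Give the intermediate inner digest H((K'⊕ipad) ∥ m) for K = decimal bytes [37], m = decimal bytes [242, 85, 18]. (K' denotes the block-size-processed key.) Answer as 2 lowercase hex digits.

Key decimal bytes [37] = 25 is 1 byte ≤ B = 5; zero-pad to 5 bytes: K' = 25 00 00 00 00.
K' ⊕ ipad = 13 36 36 36 36.
Inner input = 13 36 36 36 36 ∥ f2 55 12.
Inner hash: sum = 19+54+54+54+54+242+85+18 = 580; mod 256 = 68 → 44.

44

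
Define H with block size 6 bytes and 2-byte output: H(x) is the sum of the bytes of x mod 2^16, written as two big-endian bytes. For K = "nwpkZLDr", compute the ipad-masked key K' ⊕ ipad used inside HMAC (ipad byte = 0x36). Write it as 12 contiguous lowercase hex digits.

352a36363636

Key "nwpkZLDr" = 6e 77 70 6b 5a 4c 44 72 is 8 bytes > B = 6, so hash it first: H(key) = 03 1c, then zero-pad to 6 bytes: K' = 03 1c 00 00 00 00.
XOR each byte with 0x36: 03⊕36=35, 1c⊕36=2a, 00⊕36=36, 00⊕36=36, 00⊕36=36, 00⊕36=36.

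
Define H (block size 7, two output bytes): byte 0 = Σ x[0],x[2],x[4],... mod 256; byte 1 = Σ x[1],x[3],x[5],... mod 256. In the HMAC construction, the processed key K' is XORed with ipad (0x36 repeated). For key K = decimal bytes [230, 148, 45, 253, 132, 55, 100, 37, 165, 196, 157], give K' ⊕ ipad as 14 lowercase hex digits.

0b873636363636

Key decimal bytes [230, 148, 45, 253, 132, 55, 100, 37, 165, 196, 157] = e6 94 2d fd 84 37 64 25 a5 c4 9d is 11 bytes > B = 7, so hash it first: H(key) = 3d b1, then zero-pad to 7 bytes: K' = 3d b1 00 00 00 00 00.
XOR each byte with 0x36: 3d⊕36=0b, b1⊕36=87, 00⊕36=36, 00⊕36=36, 00⊕36=36, 00⊕36=36, 00⊕36=36.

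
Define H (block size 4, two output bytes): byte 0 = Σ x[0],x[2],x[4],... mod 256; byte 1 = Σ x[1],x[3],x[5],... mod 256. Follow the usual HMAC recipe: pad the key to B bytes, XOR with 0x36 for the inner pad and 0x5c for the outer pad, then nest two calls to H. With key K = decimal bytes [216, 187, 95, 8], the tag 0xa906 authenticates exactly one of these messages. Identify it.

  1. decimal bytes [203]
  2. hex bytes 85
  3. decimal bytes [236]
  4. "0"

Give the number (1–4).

Key decimal bytes [216, 187, 95, 8] = d8 bb 5f 08 is exactly B = 4 bytes: K' = d8 bb 5f 08.
K' ⊕ ipad = ee 8d 69 3e; K' ⊕ opad = 84 e7 03 54.
m1: inner = H(ee 8d 69 3e cb) = 22 cb; tag = H(84 e7 03 54 22 cb) = a906 ← matches
m2: inner = H(ee 8d 69 3e 85) = dc cb; tag = H(84 e7 03 54 dc cb) = 6306
m3: inner = H(ee 8d 69 3e ec) = 43 cb; tag = H(84 e7 03 54 43 cb) = ca06
m4: inner = H(ee 8d 69 3e 30) = 87 cb; tag = H(84 e7 03 54 87 cb) = 0e06

1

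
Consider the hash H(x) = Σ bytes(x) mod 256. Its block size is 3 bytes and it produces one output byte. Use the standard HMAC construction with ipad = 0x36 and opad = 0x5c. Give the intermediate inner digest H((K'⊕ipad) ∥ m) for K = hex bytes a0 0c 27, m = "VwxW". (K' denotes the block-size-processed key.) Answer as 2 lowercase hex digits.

7d

Key hex bytes a0 0c 27 is exactly B = 3 bytes: K' = a0 0c 27.
K' ⊕ ipad = 96 3a 11.
Inner input = 96 3a 11 ∥ 56 77 78 57.
Inner hash: sum = 150+58+17+86+119+120+87 = 637; mod 256 = 125 → 7d.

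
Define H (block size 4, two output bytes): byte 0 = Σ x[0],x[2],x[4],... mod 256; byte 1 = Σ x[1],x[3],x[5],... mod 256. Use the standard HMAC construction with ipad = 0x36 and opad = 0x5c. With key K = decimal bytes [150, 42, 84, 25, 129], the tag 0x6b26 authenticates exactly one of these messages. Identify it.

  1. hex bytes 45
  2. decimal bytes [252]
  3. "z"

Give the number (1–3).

Key decimal bytes [150, 42, 84, 25, 129] = 96 2a 54 19 81 is 5 bytes > B = 4, so hash it first: H(key) = 6b 43, then zero-pad to 4 bytes: K' = 6b 43 00 00.
K' ⊕ ipad = 5d 75 36 36; K' ⊕ opad = 37 1f 5c 5c.
m1: inner = H(5d 75 36 36 45) = d8 ab; tag = H(37 1f 5c 5c d8 ab) = 6b26 ← matches
m2: inner = H(5d 75 36 36 fc) = 8f ab; tag = H(37 1f 5c 5c 8f ab) = 2226
m3: inner = H(5d 75 36 36 7a) = 0d ab; tag = H(37 1f 5c 5c 0d ab) = a026

1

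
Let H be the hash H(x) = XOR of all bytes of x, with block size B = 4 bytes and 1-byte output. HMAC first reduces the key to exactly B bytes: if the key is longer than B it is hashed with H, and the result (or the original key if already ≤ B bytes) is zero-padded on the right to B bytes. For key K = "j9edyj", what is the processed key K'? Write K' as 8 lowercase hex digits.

|K| = 6 > B = 4, so first hash the key.
H(K): XOR 6a⊕39⊕65⊕64⊕79⊕6a = 41.
Zero-pad H(K) = 41 to 4 bytes: K' = 41 00 00 00.

41000000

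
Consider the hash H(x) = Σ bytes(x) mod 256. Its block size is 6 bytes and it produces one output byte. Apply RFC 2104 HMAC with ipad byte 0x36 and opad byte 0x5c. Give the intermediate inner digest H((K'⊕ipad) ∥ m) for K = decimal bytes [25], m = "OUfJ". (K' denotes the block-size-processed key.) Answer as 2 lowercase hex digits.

91

Key decimal bytes [25] = 19 is 1 byte ≤ B = 6; zero-pad to 6 bytes: K' = 19 00 00 00 00 00.
K' ⊕ ipad = 2f 36 36 36 36 36.
Inner input = 2f 36 36 36 36 36 ∥ 4f 55 66 4a.
Inner hash: sum = 47+54+54+54+54+54+79+85+102+74 = 657; mod 256 = 145 → 91.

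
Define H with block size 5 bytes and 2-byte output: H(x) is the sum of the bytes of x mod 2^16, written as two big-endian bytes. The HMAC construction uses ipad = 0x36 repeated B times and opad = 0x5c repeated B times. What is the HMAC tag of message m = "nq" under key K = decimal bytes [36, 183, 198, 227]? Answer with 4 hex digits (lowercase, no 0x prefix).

0388

Key decimal bytes [36, 183, 198, 227] = 24 b7 c6 e3 is 4 bytes ≤ B = 5; zero-pad to 5 bytes: K' = 24 b7 c6 e3 00.
K' ⊕ ipad = 12 81 f0 d5 36.  K' ⊕ opad = 78 eb 9a bf 5c.
Inner input = (K'⊕ipad) ∥ m = 12 81 f0 d5 36 ∥ 6e 71.
Inner hash: sum = 18+129+240+213+54+110+113 = 877 → 03 6d.
Outer input = (K'⊕opad) ∥ inner = 78 eb 9a bf 5c ∥ 03 6d.
Outer hash (tag): sum = 120+235+154+191+92+3+109 = 904 → 03 88.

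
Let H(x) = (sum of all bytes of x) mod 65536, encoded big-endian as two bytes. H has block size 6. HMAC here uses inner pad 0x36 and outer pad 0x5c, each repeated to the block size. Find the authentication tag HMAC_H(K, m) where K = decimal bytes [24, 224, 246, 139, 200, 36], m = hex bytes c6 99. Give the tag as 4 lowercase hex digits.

0481

Key decimal bytes [24, 224, 246, 139, 200, 36] = 18 e0 f6 8b c8 24 is exactly B = 6 bytes: K' = 18 e0 f6 8b c8 24.
K' ⊕ ipad = 2e d6 c0 bd fe 12.  K' ⊕ opad = 44 bc aa d7 94 78.
Inner input = (K'⊕ipad) ∥ m = 2e d6 c0 bd fe 12 ∥ c6 99.
Inner hash: sum = 46+214+192+189+254+18+198+153 = 1264 → 04 f0.
Outer input = (K'⊕opad) ∥ inner = 44 bc aa d7 94 78 ∥ 04 f0.
Outer hash (tag): sum = 68+188+170+215+148+120+4+240 = 1153 → 04 81.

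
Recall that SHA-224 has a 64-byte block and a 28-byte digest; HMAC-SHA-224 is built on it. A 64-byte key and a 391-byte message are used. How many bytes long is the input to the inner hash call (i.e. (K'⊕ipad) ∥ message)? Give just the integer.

455

Key is 64 ≤ 64 bytes, zero-padded: |K'| = 64.
Inner input = (K'⊕ipad) ∥ m → 64 + 391 = 455 bytes.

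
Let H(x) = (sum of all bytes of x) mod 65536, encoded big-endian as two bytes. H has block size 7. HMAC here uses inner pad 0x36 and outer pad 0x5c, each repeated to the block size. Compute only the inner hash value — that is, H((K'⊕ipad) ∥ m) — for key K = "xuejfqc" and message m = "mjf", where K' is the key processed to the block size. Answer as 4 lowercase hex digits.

Key "xuejfqc" = 78 75 65 6a 66 71 63 is exactly B = 7 bytes: K' = 78 75 65 6a 66 71 63.
K' ⊕ ipad = 4e 43 53 5c 50 47 55.
Inner input = 4e 43 53 5c 50 47 55 ∥ 6d 6a 66.
Inner hash: sum = 78+67+83+92+80+71+85+109+106+102 = 873 → 03 69.

0369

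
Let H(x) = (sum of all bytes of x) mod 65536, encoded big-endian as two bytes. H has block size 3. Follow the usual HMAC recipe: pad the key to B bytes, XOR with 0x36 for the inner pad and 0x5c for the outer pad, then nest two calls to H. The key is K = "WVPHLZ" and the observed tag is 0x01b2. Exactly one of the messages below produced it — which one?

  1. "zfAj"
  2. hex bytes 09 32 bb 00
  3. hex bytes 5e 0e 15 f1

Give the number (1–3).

Key "WVPHLZ" = 57 56 50 48 4c 5a is 6 bytes > B = 3, so hash it first: H(key) = 01 eb, then zero-pad to 3 bytes: K' = 01 eb 00.
K' ⊕ ipad = 37 dd 36; K' ⊕ opad = 5d b7 5c.
m1: inner = H(37 dd 36 7a 66 41 6a) = 02 d5; tag = H(5d b7 5c 02 d5) = 0247
m2: inner = H(37 dd 36 09 32 bb 00) = 02 40; tag = H(5d b7 5c 02 40) = 01b2 ← matches
m3: inner = H(37 dd 36 5e 0e 15 f1) = 02 bc; tag = H(5d b7 5c 02 bc) = 022e

2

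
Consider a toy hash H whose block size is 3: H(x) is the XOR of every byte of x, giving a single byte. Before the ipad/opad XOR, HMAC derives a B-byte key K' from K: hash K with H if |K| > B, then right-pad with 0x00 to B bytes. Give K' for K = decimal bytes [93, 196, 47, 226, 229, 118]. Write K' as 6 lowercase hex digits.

|K| = 6 > B = 3, so first hash the key.
H(K): XOR 5d⊕c4⊕2f⊕e2⊕e5⊕76 = c7.
Zero-pad H(K) = c7 to 3 bytes: K' = c7 00 00.

c70000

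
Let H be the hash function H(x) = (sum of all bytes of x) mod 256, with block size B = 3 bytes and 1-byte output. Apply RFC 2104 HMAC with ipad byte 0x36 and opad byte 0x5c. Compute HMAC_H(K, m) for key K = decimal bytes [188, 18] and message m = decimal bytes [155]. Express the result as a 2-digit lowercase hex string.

09

Key decimal bytes [188, 18] = bc 12 is 2 bytes ≤ B = 3; zero-pad to 3 bytes: K' = bc 12 00.
K' ⊕ ipad = 8a 24 36.  K' ⊕ opad = e0 4e 5c.
Inner input = (K'⊕ipad) ∥ m = 8a 24 36 ∥ 9b.
Inner hash: sum = 138+36+54+155 = 383; mod 256 = 127 → 7f.
Outer input = (K'⊕opad) ∥ inner = e0 4e 5c ∥ 7f.
Outer hash (tag): sum = 224+78+92+127 = 521; mod 256 = 9 → 09.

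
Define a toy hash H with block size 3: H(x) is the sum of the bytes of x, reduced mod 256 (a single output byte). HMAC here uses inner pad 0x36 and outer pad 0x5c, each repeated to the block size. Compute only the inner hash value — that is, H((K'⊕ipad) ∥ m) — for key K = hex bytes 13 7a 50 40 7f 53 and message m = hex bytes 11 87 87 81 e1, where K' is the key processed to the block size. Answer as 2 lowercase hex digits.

c6

Key hex bytes 13 7a 50 40 7f 53 is 6 bytes > B = 3, so hash it first: H(key) = ef, then zero-pad to 3 bytes: K' = ef 00 00.
K' ⊕ ipad = d9 36 36.
Inner input = d9 36 36 ∥ 11 87 87 81 e1.
Inner hash: sum = 217+54+54+17+135+135+129+225 = 966; mod 256 = 198 → c6.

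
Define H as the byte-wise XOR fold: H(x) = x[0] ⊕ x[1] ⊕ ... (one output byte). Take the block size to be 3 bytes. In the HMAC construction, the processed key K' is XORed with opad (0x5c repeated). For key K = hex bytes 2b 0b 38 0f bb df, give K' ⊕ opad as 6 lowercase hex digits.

2f5c5c

Key hex bytes 2b 0b 38 0f bb df is 6 bytes > B = 3, so hash it first: H(key) = 73, then zero-pad to 3 bytes: K' = 73 00 00.
XOR each byte with 0x5c: 73⊕5c=2f, 00⊕5c=5c, 00⊕5c=5c.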